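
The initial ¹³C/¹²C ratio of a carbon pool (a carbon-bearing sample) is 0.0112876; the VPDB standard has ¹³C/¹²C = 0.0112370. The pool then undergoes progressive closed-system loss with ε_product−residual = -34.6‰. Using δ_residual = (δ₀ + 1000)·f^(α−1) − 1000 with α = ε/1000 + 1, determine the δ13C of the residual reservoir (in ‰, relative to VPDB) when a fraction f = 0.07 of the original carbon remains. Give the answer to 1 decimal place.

δ₀ = (0.0112876/0.0112370 − 1)×1000 = (1.004503 − 1)×1000 = 4.503‰
α − 1 = ε/1000 = -0.0346
f^(α−1) = 0.07^(-0.0346) = 1.096376
δ_res = (4.503 + 1000) × 1.096376 − 1000 = 1101.313 − 1000 = 101.31‰

101.3‰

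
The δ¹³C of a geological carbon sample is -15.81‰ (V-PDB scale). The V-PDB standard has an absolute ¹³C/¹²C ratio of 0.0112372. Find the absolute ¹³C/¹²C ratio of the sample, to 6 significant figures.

0.0110595

R_sample = R_standard × (δ¹³C/1000 + 1)
R_sample = 0.0112372 × (-15.81/1000 + 1) = 0.0112372 × 0.984190
R_sample = 0.0110595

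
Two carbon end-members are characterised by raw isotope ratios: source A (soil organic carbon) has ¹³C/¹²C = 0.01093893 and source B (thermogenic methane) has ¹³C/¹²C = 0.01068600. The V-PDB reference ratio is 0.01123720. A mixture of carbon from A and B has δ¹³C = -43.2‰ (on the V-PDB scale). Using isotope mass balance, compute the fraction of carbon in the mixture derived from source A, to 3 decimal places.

δ_A = (0.01093893/0.01123720 − 1)×1000 = (0.973457 − 1)×1000 = -26.543‰
δ_B = (0.01068600/0.01123720 − 1)×1000 = (0.950949 − 1)×1000 = -49.051‰
f_A = (δ_mix − δ_B)/(δ_A − δ_B) = (-43.2 − (-49.051))/(-26.543 − (-49.051))
f_A = 5.851 / 22.508 = 0.2600

0.260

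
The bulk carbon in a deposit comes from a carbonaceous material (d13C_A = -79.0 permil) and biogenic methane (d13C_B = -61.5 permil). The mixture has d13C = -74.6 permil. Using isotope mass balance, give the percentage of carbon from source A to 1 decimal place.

74.9%

δ_mix = f_A·δ_A + (1 − f_A)·δ_B  ⇒  f_A = (δ_mix − δ_B)/(δ_A − δ_B)
f_A = (-74.6 − (-61.5)) / (-79.0 − (-61.5))
f_A = -13.1 / -17.5 = 0.7486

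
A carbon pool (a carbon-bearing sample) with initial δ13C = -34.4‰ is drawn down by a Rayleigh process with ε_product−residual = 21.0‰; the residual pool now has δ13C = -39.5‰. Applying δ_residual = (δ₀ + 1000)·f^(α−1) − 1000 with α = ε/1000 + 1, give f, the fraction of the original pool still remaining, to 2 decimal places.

0.78

α − 1 = ε/1000 = 0.0210
(δ_res + 1000)/(δ₀ + 1000) = (-39.5 + 1000)/(-34.4 + 1000) = 960.5/965.6 = 0.994718
f = 0.994718^(1/0.0210) = exp(ln(0.994718)/0.0210) = exp(-0.00530/0.0210)
f = exp(-0.2522) = 0.7771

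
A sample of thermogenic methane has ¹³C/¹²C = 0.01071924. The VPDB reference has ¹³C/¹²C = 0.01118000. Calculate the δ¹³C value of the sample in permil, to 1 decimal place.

δ¹³C = (R_sample / R_standard − 1) × 1000
R_sample / R_standard = 0.01071924 / 0.01118000 = 0.958787
δ¹³C = (0.958787 − 1) × 1000 = -41.21 permil

-41.2 permil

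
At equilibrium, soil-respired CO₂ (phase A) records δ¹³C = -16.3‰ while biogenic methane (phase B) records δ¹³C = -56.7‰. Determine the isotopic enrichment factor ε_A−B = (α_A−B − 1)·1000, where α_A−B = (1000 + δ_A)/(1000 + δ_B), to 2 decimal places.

42.83‰

α_A−B = (1000 + -16.3) / (1000 + -56.7) = 983.7 / 943.3 = 1.042828
ε_A−B = (1.042828 − 1) × 1000 = 42.828‰
(The approximation ε ≈ δ_A − δ_B would give 40.4‰.)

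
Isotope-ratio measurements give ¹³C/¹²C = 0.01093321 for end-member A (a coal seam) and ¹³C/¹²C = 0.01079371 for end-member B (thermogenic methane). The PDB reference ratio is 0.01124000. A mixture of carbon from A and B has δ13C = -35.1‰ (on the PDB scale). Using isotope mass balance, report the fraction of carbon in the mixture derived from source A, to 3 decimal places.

δ_A = (0.01093321/0.01124000 − 1)×1000 = (0.972706 − 1)×1000 = -27.294‰
δ_B = (0.01079371/0.01124000 − 1)×1000 = (0.960294 − 1)×1000 = -39.706‰
f_A = (δ_mix − δ_B)/(δ_A − δ_B) = (-35.1 − (-39.706))/(-27.294 − (-39.706))
f_A = 4.606 / 12.411 = 0.3711

0.371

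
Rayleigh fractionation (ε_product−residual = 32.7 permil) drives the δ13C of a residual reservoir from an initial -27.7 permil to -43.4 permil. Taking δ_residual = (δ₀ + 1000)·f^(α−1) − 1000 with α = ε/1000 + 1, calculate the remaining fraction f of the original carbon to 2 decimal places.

α − 1 = ε/1000 = 0.0327
(δ_res + 1000)/(δ₀ + 1000) = (-43.4 + 1000)/(-27.7 + 1000) = 956.6/972.3 = 0.983853
f = 0.983853^(1/0.0327) = exp(ln(0.983853)/0.0327) = exp(-0.01628/0.0327)
f = exp(-0.4978) = 0.6078

0.61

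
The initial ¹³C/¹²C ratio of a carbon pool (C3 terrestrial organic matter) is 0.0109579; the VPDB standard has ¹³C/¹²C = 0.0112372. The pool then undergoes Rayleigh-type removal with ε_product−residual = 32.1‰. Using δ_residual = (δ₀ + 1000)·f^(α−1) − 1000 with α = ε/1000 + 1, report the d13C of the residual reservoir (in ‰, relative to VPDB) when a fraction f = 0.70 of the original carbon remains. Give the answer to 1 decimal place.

-36.0‰

δ₀ = (0.0109579/0.0112372 − 1)×1000 = (0.975145 − 1)×1000 = -24.855‰
α − 1 = ε/1000 = 0.0321
f^(α−1) = 0.70^(0.0321) = 0.988616
δ_res = (-24.855 + 1000) × 0.988616 − 1000 = 964.044 − 1000 = -35.96‰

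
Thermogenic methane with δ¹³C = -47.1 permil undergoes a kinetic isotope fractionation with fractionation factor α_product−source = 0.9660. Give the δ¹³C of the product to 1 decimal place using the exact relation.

δ_product = (δ_source + 1000)·α − 1000
δ_product = (-47.1 + 1000) × 0.9660 − 1000
δ_product = 920.501 − 1000 = -79.50 permil

-79.5 permil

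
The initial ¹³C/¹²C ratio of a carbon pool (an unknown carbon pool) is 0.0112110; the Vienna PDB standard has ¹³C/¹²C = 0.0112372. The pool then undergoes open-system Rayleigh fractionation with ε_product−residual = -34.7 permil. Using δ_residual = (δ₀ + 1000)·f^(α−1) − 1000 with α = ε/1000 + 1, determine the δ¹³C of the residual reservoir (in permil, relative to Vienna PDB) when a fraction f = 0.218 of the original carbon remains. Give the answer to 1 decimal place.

δ₀ = (0.0112110/0.0112372 − 1)×1000 = (0.997668 − 1)×1000 = -2.332 permil
α − 1 = ε/1000 = -0.0347
f^(α−1) = 0.218^(-0.0347) = 1.054279
δ_res = (-2.332 + 1000) × 1.054279 − 1000 = 1051.821 − 1000 = 51.82 permil

51.8 permil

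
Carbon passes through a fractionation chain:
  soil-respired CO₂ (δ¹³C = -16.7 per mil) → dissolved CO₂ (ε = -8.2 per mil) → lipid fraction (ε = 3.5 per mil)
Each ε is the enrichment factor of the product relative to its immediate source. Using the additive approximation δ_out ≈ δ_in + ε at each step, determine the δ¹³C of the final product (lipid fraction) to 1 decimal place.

step 1: δ ≈ -16.7 + (-8.2) = -24.9 per mil
step 2: δ ≈ -24.9 + (3.5) = -21.4 per mil

-21.4 per mil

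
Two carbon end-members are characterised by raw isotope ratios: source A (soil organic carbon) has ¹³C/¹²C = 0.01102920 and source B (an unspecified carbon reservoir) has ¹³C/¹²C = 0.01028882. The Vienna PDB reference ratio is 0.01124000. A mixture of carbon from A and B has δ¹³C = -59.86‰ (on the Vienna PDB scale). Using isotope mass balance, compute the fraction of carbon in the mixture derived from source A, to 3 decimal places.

0.376

δ_A = (0.01102920/0.01124000 − 1)×1000 = (0.981246 − 1)×1000 = -18.754‰
δ_B = (0.01028882/0.01124000 − 1)×1000 = (0.915375 − 1)×1000 = -84.625‰
f_A = (δ_mix − δ_B)/(δ_A − δ_B) = (-59.86 − (-84.625))/(-18.754 − (-84.625))
f_A = 24.765 / 65.870 = 0.3760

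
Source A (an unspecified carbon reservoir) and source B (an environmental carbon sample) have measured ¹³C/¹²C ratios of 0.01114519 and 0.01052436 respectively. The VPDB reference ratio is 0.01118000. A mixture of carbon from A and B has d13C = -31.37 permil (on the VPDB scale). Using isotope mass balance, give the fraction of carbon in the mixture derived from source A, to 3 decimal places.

δ_A = (0.01114519/0.01118000 − 1)×1000 = (0.996886 − 1)×1000 = -3.114 permil
δ_B = (0.01052436/0.01118000 − 1)×1000 = (0.941356 − 1)×1000 = -58.644 permil
f_A = (δ_mix − δ_B)/(δ_A − δ_B) = (-31.37 − (-58.644))/(-3.114 − (-58.644))
f_A = 27.274 / 55.530 = 0.4912

0.491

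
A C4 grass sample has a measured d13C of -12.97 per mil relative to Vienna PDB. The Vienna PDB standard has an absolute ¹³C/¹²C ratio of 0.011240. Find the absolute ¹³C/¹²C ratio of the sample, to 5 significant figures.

R_sample = R_standard × (d13C/1000 + 1)
R_sample = 0.011240 × (-12.97/1000 + 1) = 0.011240 × 0.987030
R_sample = 0.0110942

0.011094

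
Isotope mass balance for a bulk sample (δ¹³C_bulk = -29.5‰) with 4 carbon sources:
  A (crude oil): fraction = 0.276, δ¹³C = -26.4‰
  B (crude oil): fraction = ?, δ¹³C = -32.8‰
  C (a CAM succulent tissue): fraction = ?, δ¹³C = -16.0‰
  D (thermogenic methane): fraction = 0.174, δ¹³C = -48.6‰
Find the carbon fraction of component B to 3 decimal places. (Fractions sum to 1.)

Let f_B and f_C be the unknown fractions; fractions sum to 1 so f_B + f_C = 0.550.
Mass balance: Σ fᵢ·δᵢ = δ_bulk ⇒ f_B·(-32.8) + f_C·(-16.0) = -29.5 − (-15.743) = -13.757
Substitute f_C = 0.550 − f_B:
f_B·(-32.8 − -16.0) = -13.757 − 0.550×(-16.0) = -4.957
f_B = -4.957 / -16.8 = 0.2951

0.295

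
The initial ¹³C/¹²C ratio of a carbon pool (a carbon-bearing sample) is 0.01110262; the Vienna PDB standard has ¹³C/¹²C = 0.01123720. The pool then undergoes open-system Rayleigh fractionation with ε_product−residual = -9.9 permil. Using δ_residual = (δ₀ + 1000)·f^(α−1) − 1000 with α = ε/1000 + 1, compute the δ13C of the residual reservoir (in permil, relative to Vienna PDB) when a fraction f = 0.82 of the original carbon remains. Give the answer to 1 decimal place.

δ₀ = (0.01110262/0.01123720 − 1)×1000 = (0.988024 − 1)×1000 = -11.976 permil
α − 1 = ε/1000 = -0.0099
f^(α−1) = 0.82^(-0.0099) = 1.001967
δ_res = (-11.976 + 1000) × 1.001967 − 1000 = 989.967 − 1000 = -10.03 permil

-10.0 permil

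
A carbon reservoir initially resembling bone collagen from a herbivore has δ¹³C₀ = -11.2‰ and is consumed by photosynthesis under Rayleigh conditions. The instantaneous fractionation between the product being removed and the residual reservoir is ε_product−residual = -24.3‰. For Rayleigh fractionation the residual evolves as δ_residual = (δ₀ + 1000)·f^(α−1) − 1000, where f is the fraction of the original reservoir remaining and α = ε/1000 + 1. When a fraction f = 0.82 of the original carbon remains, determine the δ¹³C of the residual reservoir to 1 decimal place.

-6.4‰

Rayleigh residual: δ_res = (δ₀ + 1000)·f^(α−1) − 1000
α = ε/1000 + 1 = 0.97570, so α − 1 = -0.02430
f^(α−1) = 0.82^(-0.02430) = 1.004834
δ_res = (-11.2 + 1000) × 1.004834 − 1000 = 993.580 − 1000 = -6.42‰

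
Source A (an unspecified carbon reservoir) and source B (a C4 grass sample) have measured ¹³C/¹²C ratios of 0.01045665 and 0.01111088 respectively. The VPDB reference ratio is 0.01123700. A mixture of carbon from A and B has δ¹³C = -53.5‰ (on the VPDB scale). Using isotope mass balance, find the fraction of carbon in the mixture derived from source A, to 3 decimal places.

0.726

δ_A = (0.01045665/0.01123700 − 1)×1000 = (0.930555 − 1)×1000 = -69.445‰
δ_B = (0.01111088/0.01123700 − 1)×1000 = (0.988776 − 1)×1000 = -11.224‰
f_A = (δ_mix − δ_B)/(δ_A − δ_B) = (-53.5 − (-11.224))/(-69.445 − (-11.224))
f_A = -42.276 / -58.221 = 0.7261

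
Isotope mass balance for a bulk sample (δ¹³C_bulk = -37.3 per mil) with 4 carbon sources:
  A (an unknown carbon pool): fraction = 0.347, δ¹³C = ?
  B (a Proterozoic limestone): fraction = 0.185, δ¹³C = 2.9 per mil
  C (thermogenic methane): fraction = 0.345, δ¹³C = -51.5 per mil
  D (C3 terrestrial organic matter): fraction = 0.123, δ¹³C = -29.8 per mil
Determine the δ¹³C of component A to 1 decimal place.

Isotope mass balance: δ_bulk = Σ fᵢ·δᵢ.
-37.3 = 0.347×δ_A + 0.185×(2.9) + 0.345×(-51.5) + 0.123×(-29.8)
0.347·δ_A = -37.3 − (-20.896) = -16.404
δ_A = -16.404 / 0.347 = -47.27 per mil

-47.3 per mil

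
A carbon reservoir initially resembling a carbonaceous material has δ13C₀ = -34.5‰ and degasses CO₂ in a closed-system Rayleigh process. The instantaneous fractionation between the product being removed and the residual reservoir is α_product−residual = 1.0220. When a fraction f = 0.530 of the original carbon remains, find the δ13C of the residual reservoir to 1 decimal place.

Rayleigh residual: δ_res = (δ₀ + 1000)·f^(α−1) − 1000
α − 1 = 0.02200
f^(α−1) = 0.530^(0.02200) = 0.986130
δ_res = (-34.5 + 1000) × 0.986130 − 1000 = 952.108 − 1000 = -47.89‰

-47.9‰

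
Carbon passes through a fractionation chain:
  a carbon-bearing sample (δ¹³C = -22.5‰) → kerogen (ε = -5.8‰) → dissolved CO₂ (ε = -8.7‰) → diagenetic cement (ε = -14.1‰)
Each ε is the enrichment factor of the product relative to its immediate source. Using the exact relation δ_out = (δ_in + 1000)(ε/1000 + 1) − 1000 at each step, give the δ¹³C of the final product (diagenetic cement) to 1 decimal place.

step 1: δ = (-22.50 + 1000)·(-5.8/1000 + 1) − 1000 = -28.17‰
step 2: δ = (-28.17 + 1000)·(-8.7/1000 + 1) − 1000 = -36.62‰
step 3: δ = (-36.62 + 1000)·(-14.1/1000 + 1) − 1000 = -50.21‰

-50.2‰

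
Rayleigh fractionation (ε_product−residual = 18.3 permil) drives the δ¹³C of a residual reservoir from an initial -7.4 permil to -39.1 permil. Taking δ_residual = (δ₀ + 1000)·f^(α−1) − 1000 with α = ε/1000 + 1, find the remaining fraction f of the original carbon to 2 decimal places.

0.17

α − 1 = ε/1000 = 0.0183
(δ_res + 1000)/(δ₀ + 1000) = (-39.1 + 1000)/(-7.4 + 1000) = 960.9/992.6 = 0.968064
f = 0.968064^(1/0.0183) = exp(ln(0.968064)/0.0183) = exp(-0.03246/0.0183)
f = exp(-1.7736) = 0.1697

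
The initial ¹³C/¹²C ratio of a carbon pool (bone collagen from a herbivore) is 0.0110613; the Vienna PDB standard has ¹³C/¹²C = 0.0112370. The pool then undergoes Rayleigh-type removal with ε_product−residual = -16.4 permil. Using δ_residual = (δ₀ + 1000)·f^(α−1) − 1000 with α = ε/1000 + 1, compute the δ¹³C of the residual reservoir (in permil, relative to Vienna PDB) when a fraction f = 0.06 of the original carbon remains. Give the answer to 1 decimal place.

30.8 permil

δ₀ = (0.0110613/0.0112370 − 1)×1000 = (0.984364 − 1)×1000 = -15.636 permil
α − 1 = ε/1000 = -0.0164
f^(α−1) = 0.06^(-0.0164) = 1.047221
δ_res = (-15.636 + 1000) × 1.047221 − 1000 = 1030.847 − 1000 = 30.85 permil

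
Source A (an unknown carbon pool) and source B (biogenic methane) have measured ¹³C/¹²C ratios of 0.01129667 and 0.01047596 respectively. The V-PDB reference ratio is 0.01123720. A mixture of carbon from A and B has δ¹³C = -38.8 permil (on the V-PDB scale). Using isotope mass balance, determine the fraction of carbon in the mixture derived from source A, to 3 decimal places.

δ_A = (0.01129667/0.01123720 − 1)×1000 = (1.005292 − 1)×1000 = 5.292 permil
δ_B = (0.01047596/0.01123720 − 1)×1000 = (0.932257 − 1)×1000 = -67.743 permil
f_A = (δ_mix − δ_B)/(δ_A − δ_B) = (-38.8 − (-67.743))/(5.292 − (-67.743))
f_A = 28.943 / 73.035 = 0.3963

0.396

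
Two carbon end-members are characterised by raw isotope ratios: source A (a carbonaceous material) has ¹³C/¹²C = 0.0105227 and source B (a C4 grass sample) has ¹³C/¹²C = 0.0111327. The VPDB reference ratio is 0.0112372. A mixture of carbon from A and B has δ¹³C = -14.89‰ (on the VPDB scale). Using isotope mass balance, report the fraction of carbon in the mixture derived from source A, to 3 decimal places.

δ_A = (0.0105227/0.0112372 − 1)×1000 = (0.936417 − 1)×1000 = -63.583‰
δ_B = (0.0111327/0.0112372 − 1)×1000 = (0.990701 − 1)×1000 = -9.299‰
f_A = (δ_mix − δ_B)/(δ_A − δ_B) = (-14.89 − (-9.299))/(-63.583 − (-9.299))
f_A = -5.591 / -54.284 = 0.1030

0.103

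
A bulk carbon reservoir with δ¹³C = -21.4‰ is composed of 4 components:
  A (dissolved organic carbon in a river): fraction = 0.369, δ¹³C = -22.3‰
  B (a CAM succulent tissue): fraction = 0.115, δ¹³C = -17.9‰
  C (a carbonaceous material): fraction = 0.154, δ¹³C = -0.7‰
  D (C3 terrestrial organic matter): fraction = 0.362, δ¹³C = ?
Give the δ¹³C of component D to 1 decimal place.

Isotope mass balance: δ_bulk = Σ fᵢ·δᵢ.
-21.4 = 0.369×(-22.3) + 0.115×(-17.9) + 0.154×(-0.7) + 0.362×δ_D
0.362·δ_D = -21.4 − (-10.395) = -11.005
δ_D = -11.005 / 0.362 = -30.40‰

-30.4‰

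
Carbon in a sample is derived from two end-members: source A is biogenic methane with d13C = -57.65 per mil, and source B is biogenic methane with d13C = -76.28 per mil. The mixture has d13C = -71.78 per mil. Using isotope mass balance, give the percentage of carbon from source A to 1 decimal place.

24.2%

δ_mix = f_A·δ_A + (1 − f_A)·δ_B  ⇒  f_A = (δ_mix − δ_B)/(δ_A − δ_B)
f_A = (-71.78 − (-76.28)) / (-57.65 − (-76.28))
f_A = 4.50 / 18.63 = 0.2415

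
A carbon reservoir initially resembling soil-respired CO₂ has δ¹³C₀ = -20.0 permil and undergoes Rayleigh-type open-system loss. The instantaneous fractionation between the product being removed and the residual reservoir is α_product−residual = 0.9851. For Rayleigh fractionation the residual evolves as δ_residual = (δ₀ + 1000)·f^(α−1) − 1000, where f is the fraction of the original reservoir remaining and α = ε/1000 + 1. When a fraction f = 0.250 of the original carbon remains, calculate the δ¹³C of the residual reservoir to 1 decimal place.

0.5 permil

Rayleigh residual: δ_res = (δ₀ + 1000)·f^(α−1) − 1000
α − 1 = -0.01490
f^(α−1) = 0.250^(-0.01490) = 1.020871
δ_res = (-20.0 + 1000) × 1.020871 − 1000 = 1000.453 − 1000 = 0.45 permil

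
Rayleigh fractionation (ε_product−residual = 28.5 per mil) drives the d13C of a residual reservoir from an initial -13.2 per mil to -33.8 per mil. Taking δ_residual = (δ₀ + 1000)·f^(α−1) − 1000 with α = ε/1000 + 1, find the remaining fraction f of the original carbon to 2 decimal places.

α − 1 = ε/1000 = 0.0285
(δ_res + 1000)/(δ₀ + 1000) = (-33.8 + 1000)/(-13.2 + 1000) = 966.2/986.8 = 0.979124
f = 0.979124^(1/0.0285) = exp(ln(0.979124)/0.0285) = exp(-0.02110/0.0285)
f = exp(-0.7402) = 0.4770

0.48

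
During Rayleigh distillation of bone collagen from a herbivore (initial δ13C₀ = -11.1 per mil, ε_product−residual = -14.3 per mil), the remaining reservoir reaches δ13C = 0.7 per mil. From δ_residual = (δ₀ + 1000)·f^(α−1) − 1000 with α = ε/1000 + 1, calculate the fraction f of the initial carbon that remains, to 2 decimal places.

α − 1 = ε/1000 = -0.0143
(δ_res + 1000)/(δ₀ + 1000) = (0.7 + 1000)/(-11.1 + 1000) = 1000.7/988.9 = 1.011932
f = 1.011932^(1/-0.0143) = exp(ln(1.011932)/-0.0143) = exp(0.01186/-0.0143)
f = exp(-0.8295) = 0.4363

0.44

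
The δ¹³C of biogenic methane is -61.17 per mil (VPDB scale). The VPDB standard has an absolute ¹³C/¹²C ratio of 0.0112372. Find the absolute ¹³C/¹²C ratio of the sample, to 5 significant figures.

0.010550

R_sample = R_standard × (δ¹³C/1000 + 1)
R_sample = 0.0112372 × (-61.17/1000 + 1) = 0.0112372 × 0.938830
R_sample = 0.0105498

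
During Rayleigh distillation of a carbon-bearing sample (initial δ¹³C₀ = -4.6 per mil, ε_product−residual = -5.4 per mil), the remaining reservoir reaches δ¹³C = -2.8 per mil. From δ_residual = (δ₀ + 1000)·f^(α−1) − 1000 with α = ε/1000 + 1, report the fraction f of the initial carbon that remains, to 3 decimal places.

0.716

α − 1 = ε/1000 = -0.0054
(δ_res + 1000)/(δ₀ + 1000) = (-2.8 + 1000)/(-4.6 + 1000) = 997.2/995.4 = 1.001808
f = 1.001808^(1/-0.0054) = exp(ln(1.001808)/-0.0054) = exp(0.00181/-0.0054)
f = exp(-0.3346) = 0.7156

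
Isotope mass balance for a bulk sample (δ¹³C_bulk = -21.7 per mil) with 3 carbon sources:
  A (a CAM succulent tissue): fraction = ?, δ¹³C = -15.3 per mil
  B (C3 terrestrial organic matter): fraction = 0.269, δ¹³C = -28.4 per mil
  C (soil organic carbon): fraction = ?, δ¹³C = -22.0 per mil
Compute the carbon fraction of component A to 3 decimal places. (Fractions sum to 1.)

Let f_A and f_C be the unknown fractions; fractions sum to 1 so f_A + f_C = 0.731.
Mass balance: Σ fᵢ·δᵢ = δ_bulk ⇒ f_A·(-15.3) + f_C·(-22.0) = -21.7 − (-7.640) = -14.060
Substitute f_C = 0.731 − f_A:
f_A·(-15.3 − -22.0) = -14.060 − 0.731×(-22.0) = 2.022
f_A = 2.022 / 6.7 = 0.3017

0.302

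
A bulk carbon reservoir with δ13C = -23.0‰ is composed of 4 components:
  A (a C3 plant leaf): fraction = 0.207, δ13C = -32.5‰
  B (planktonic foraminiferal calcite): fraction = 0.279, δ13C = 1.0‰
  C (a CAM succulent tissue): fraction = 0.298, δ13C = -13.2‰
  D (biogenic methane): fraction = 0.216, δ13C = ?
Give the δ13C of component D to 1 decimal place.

-58.4‰

Isotope mass balance: δ_bulk = Σ fᵢ·δᵢ.
-23.0 = 0.207×(-32.5) + 0.279×(1.0) + 0.298×(-13.2) + 0.216×δ_D
0.216·δ_D = -23.0 − (-10.382) = -12.618
δ_D = -12.618 / 0.216 = -58.42‰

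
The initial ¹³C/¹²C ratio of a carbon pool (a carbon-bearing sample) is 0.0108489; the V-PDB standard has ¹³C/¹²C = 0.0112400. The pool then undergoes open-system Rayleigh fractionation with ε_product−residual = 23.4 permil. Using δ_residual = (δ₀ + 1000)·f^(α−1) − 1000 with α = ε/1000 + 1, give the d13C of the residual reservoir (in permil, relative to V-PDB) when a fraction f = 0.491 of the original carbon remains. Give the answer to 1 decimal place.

-50.7 permil

δ₀ = (0.0108489/0.0112400 − 1)×1000 = (0.965205 − 1)×1000 = -34.795 permil
α − 1 = ε/1000 = 0.0234
f^(α−1) = 0.491^(0.0234) = 0.983493
δ_res = (-34.795 + 1000) × 0.983493 − 1000 = 949.272 − 1000 = -50.73 permil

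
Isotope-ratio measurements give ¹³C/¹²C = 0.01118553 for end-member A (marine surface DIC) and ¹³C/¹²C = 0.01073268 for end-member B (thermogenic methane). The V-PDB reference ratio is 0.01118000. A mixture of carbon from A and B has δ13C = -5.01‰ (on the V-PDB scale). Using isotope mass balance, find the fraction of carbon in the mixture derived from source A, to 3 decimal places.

δ_A = (0.01118553/0.01118000 − 1)×1000 = (1.000495 − 1)×1000 = 0.495‰
δ_B = (0.01073268/0.01118000 − 1)×1000 = (0.959989 − 1)×1000 = -40.011‰
f_A = (δ_mix − δ_B)/(δ_A − δ_B) = (-5.01 − (-40.011))/(0.495 − (-40.011))
f_A = 35.001 / 40.505 = 0.8641

0.864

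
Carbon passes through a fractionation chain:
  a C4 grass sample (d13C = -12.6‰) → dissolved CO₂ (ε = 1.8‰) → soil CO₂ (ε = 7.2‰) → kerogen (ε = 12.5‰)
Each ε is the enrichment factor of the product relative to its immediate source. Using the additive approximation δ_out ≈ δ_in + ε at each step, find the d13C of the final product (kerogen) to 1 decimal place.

step 1: δ ≈ -12.6 + (1.8) = -10.8‰
step 2: δ ≈ -10.8 + (7.2) = -3.6‰
step 3: δ ≈ -3.6 + (12.5) = 8.9‰

8.9‰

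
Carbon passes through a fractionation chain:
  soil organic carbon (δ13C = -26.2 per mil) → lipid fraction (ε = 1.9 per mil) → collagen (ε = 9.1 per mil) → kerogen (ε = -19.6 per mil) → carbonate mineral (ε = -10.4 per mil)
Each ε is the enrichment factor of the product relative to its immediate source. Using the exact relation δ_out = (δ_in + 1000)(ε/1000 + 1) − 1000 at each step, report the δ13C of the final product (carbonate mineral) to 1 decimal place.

-44.8 per mil

step 1: δ = (-26.20 + 1000)·(1.9/1000 + 1) − 1000 = -24.35 per mil
step 2: δ = (-24.35 + 1000)·(9.1/1000 + 1) − 1000 = -15.47 per mil
step 3: δ = (-15.47 + 1000)·(-19.6/1000 + 1) − 1000 = -34.77 per mil
step 4: δ = (-34.77 + 1000)·(-10.4/1000 + 1) − 1000 = -44.81 per mil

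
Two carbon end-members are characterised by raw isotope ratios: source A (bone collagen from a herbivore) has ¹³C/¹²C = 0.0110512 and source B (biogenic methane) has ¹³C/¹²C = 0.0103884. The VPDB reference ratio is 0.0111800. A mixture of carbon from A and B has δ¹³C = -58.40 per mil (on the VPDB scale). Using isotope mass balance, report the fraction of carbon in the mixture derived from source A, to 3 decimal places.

0.209

δ_A = (0.0110512/0.0111800 − 1)×1000 = (0.988479 − 1)×1000 = -11.521 per mil
δ_B = (0.0103884/0.0111800 − 1)×1000 = (0.929195 − 1)×1000 = -70.805 per mil
f_A = (δ_mix − δ_B)/(δ_A − δ_B) = (-58.40 − (-70.805))/(-11.521 − (-70.805))
f_A = 12.405 / 59.284 = 0.2092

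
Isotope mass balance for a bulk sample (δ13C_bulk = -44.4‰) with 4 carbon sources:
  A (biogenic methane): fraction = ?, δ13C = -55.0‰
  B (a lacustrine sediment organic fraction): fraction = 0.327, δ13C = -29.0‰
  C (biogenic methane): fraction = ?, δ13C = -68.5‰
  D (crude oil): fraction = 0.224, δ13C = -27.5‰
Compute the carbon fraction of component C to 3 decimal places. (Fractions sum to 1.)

Let f_C and f_A be the unknown fractions; fractions sum to 1 so f_C + f_A = 0.449.
Mass balance: Σ fᵢ·δᵢ = δ_bulk ⇒ f_C·(-68.5) + f_A·(-55.0) = -44.4 − (-15.643) = -28.757
Substitute f_A = 0.449 − f_C:
f_C·(-68.5 − -55.0) = -28.757 − 0.449×(-55.0) = -4.062
f_C = -4.062 / -13.5 = 0.3009

0.301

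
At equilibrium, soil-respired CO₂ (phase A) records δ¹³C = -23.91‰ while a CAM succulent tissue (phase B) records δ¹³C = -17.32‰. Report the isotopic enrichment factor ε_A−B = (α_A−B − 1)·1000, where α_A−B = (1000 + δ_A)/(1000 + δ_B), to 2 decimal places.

-6.71‰

α_A−B = (1000 + -23.91) / (1000 + -17.32) = 976.09 / 982.68 = 0.993294
ε_A−B = (0.993294 − 1) × 1000 = -6.706‰
(The approximation ε ≈ δ_A − δ_B would give -6.59‰.)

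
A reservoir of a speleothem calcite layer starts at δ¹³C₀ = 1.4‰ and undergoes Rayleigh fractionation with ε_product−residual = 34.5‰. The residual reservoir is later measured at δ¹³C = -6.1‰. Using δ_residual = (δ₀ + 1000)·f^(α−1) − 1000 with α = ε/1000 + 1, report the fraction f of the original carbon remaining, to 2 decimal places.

α − 1 = ε/1000 = 0.0345
(δ_res + 1000)/(δ₀ + 1000) = (-6.1 + 1000)/(1.4 + 1000) = 993.9/1001.4 = 0.992510
f = 0.992510^(1/0.0345) = exp(ln(0.992510)/0.0345) = exp(-0.00752/0.0345)
f = exp(-0.2179) = 0.8042

0.80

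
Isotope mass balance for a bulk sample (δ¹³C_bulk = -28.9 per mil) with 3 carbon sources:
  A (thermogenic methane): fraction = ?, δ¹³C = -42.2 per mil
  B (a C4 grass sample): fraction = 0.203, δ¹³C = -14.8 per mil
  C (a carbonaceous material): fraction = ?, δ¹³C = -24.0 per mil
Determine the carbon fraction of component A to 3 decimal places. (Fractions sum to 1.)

0.372

Let f_A and f_C be the unknown fractions; fractions sum to 1 so f_A + f_C = 0.797.
Mass balance: Σ fᵢ·δᵢ = δ_bulk ⇒ f_A·(-42.2) + f_C·(-24.0) = -28.9 − (-3.004) = -25.896
Substitute f_C = 0.797 − f_A:
f_A·(-42.2 − -24.0) = -25.896 − 0.797×(-24.0) = -6.768
f_A = -6.768 / -18.2 = 0.3718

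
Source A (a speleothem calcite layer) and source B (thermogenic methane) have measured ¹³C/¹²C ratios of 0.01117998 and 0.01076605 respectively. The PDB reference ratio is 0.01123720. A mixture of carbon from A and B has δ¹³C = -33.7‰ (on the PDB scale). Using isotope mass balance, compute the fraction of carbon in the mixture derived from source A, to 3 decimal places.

0.223

δ_A = (0.01117998/0.01123720 − 1)×1000 = (0.994908 − 1)×1000 = -5.092‰
δ_B = (0.01076605/0.01123720 − 1)×1000 = (0.958072 − 1)×1000 = -41.928‰
f_A = (δ_mix − δ_B)/(δ_A − δ_B) = (-33.7 − (-41.928))/(-5.092 − (-41.928))
f_A = 8.228 / 36.836 = 0.2234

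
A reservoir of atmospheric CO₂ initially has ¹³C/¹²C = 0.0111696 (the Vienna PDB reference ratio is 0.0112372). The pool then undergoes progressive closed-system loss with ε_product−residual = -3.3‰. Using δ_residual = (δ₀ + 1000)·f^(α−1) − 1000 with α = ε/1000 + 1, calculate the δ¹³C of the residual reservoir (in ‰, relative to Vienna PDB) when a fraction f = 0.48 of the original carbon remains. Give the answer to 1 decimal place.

δ₀ = (0.0111696/0.0112372 − 1)×1000 = (0.993984 − 1)×1000 = -6.016‰
α − 1 = ε/1000 = -0.0033
f^(α−1) = 0.48^(-0.0033) = 1.002425
δ_res = (-6.016 + 1000) × 1.002425 − 1000 = 996.395 − 1000 = -3.61‰

-3.6‰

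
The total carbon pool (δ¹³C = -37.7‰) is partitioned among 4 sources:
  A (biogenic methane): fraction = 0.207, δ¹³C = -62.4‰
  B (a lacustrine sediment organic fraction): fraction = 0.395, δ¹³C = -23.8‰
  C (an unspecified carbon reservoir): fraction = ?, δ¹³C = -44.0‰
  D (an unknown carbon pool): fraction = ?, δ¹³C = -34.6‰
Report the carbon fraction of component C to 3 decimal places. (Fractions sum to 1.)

Let f_C and f_D be the unknown fractions; fractions sum to 1 so f_C + f_D = 0.398.
Mass balance: Σ fᵢ·δᵢ = δ_bulk ⇒ f_C·(-44.0) + f_D·(-34.6) = -37.7 − (-22.318) = -15.382
Substitute f_D = 0.398 − f_C:
f_C·(-44.0 − -34.6) = -15.382 − 0.398×(-34.6) = -1.611
f_C = -1.611 / -9.4 = 0.1714

0.171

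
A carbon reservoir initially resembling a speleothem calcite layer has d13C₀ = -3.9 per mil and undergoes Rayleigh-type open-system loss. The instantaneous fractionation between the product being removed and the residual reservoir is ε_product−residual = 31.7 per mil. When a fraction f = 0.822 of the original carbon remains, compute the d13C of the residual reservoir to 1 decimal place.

-10.1 per mil

Rayleigh residual: δ_res = (δ₀ + 1000)·f^(α−1) − 1000
α = ε/1000 + 1 = 1.03170, so α − 1 = 0.03170
f^(α−1) = 0.822^(0.03170) = 0.993806
δ_res = (-3.9 + 1000) × 0.993806 − 1000 = 989.930 − 1000 = -10.07 per mil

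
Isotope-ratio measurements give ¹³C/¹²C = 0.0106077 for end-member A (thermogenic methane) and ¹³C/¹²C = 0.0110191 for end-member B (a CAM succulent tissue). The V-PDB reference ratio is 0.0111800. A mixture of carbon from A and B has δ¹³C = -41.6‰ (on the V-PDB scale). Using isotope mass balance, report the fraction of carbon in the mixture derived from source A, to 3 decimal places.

δ_A = (0.0106077/0.0111800 − 1)×1000 = (0.948810 − 1)×1000 = -51.190‰
δ_B = (0.0110191/0.0111800 − 1)×1000 = (0.985608 − 1)×1000 = -14.392‰
f_A = (δ_mix − δ_B)/(δ_A − δ_B) = (-41.6 − (-14.392))/(-51.190 − (-14.392))
f_A = -27.208 / -36.798 = 0.7394

0.739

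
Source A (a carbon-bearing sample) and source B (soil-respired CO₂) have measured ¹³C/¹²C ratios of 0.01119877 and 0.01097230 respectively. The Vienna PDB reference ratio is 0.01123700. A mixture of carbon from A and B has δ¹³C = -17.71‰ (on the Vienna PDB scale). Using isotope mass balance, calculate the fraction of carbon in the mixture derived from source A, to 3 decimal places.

0.290

δ_A = (0.01119877/0.01123700 − 1)×1000 = (0.996598 − 1)×1000 = -3.402‰
δ_B = (0.01097230/0.01123700 − 1)×1000 = (0.976444 − 1)×1000 = -23.556‰
f_A = (δ_mix − δ_B)/(δ_A − δ_B) = (-17.71 − (-23.556))/(-3.402 − (-23.556))
f_A = 5.846 / 20.154 = 0.2901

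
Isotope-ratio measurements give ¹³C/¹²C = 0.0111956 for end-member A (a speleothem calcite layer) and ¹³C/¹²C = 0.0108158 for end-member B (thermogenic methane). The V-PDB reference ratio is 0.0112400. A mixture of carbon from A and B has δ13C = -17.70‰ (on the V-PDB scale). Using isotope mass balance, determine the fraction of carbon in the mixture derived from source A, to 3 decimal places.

0.593

δ_A = (0.0111956/0.0112400 − 1)×1000 = (0.996050 − 1)×1000 = -3.950‰
δ_B = (0.0108158/0.0112400 − 1)×1000 = (0.962260 − 1)×1000 = -37.740‰
f_A = (δ_mix − δ_B)/(δ_A − δ_B) = (-17.70 − (-37.740))/(-3.950 − (-37.740))
f_A = 20.040 / 33.790 = 0.5931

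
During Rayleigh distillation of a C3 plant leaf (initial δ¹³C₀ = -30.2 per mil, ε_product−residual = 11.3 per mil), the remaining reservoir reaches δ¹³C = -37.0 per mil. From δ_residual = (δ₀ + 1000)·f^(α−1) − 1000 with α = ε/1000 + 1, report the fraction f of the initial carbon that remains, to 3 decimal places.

α − 1 = ε/1000 = 0.0113
(δ_res + 1000)/(δ₀ + 1000) = (-37.0 + 1000)/(-30.2 + 1000) = 963.0/969.8 = 0.992988
f = 0.992988^(1/0.0113) = exp(ln(0.992988)/0.0113) = exp(-0.00704/0.0113)
f = exp(-0.6227) = 0.5365

0.536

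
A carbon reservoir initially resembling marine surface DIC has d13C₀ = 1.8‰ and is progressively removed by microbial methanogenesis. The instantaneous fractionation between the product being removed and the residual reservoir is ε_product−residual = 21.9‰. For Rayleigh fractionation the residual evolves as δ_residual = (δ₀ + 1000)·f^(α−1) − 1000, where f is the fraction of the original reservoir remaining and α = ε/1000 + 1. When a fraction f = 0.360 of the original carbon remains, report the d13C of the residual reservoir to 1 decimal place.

-20.4‰

Rayleigh residual: δ_res = (δ₀ + 1000)·f^(α−1) − 1000
α = ε/1000 + 1 = 1.02190, so α − 1 = 0.02190
f^(α−1) = 0.360^(0.02190) = 0.977874
δ_res = (1.8 + 1000) × 0.977874 − 1000 = 979.634 − 1000 = -20.37‰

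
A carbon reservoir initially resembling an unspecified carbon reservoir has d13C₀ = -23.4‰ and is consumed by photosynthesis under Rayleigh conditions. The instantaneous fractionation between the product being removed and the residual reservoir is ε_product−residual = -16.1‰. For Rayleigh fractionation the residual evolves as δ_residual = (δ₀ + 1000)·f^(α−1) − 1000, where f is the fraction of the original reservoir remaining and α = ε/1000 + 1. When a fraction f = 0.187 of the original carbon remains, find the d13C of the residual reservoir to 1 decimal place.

3.3‰

Rayleigh residual: δ_res = (δ₀ + 1000)·f^(α−1) − 1000
α = ε/1000 + 1 = 0.98390, so α − 1 = -0.01610
f^(α−1) = 0.187^(-0.01610) = 1.027362
δ_res = (-23.4 + 1000) × 1.027362 − 1000 = 1003.321 − 1000 = 3.32‰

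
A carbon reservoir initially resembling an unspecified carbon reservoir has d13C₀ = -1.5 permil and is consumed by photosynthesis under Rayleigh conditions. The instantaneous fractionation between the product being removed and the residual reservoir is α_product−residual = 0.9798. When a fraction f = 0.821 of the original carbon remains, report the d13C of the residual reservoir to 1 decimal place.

Rayleigh residual: δ_res = (δ₀ + 1000)·f^(α−1) − 1000
α − 1 = -0.02020
f^(α−1) = 0.821^(-0.02020) = 1.003992
δ_res = (-1.5 + 1000) × 1.003992 − 1000 = 1002.486 − 1000 = 2.49 permil

2.5 permil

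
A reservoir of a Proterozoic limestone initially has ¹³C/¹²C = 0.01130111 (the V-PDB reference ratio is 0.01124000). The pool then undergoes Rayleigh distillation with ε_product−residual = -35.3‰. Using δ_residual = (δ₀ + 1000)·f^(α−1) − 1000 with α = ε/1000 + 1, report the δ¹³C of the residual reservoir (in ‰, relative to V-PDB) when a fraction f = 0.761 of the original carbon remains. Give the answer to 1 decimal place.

15.2‰

δ₀ = (0.01130111/0.01124000 − 1)×1000 = (1.005437 − 1)×1000 = 5.437‰
α − 1 = ε/1000 = -0.0353
f^(α−1) = 0.761^(-0.0353) = 1.009688
δ_res = (5.437 + 1000) × 1.009688 − 1000 = 1015.177 − 1000 = 15.18‰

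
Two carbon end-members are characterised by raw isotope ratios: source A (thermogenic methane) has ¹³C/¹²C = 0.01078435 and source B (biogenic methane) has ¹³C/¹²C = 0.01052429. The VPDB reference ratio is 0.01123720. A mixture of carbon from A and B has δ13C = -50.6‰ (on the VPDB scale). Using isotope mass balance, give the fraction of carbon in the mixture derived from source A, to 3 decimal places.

0.555

δ_A = (0.01078435/0.01123720 − 1)×1000 = (0.959701 − 1)×1000 = -40.299‰
δ_B = (0.01052429/0.01123720 − 1)×1000 = (0.936558 − 1)×1000 = -63.442‰
f_A = (δ_mix − δ_B)/(δ_A − δ_B) = (-50.6 − (-63.442))/(-40.299 − (-63.442))
f_A = 12.842 / 23.143 = 0.5549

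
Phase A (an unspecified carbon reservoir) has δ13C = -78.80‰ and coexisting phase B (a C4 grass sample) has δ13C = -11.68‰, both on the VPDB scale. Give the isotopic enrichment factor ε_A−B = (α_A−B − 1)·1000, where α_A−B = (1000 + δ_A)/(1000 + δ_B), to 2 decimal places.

-67.91‰

α_A−B = (1000 + -78.80) / (1000 + -11.68) = 921.20 / 988.32 = 0.932087
ε_A−B = (0.932087 − 1) × 1000 = -67.913‰
(The approximation ε ≈ δ_A − δ_B would give -67.12‰.)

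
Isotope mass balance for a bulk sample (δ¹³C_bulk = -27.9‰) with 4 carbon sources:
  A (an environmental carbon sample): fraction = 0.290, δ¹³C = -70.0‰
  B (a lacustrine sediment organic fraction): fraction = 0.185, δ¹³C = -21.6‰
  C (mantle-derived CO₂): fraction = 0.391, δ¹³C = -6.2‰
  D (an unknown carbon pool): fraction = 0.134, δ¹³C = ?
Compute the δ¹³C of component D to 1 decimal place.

Isotope mass balance: δ_bulk = Σ fᵢ·δᵢ.
-27.9 = 0.290×(-70.0) + 0.185×(-21.6) + 0.391×(-6.2) + 0.134×δ_D
0.134·δ_D = -27.9 − (-26.720) = -1.180
δ_D = -1.180 / 0.134 = -8.80‰

-8.8‰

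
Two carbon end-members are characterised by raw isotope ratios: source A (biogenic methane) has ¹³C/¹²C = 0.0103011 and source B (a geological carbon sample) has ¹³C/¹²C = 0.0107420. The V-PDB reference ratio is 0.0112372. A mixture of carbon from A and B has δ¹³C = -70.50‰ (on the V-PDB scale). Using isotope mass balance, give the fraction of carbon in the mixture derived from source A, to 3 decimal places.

δ_A = (0.0103011/0.0112372 − 1)×1000 = (0.916696 − 1)×1000 = -83.304‰
δ_B = (0.0107420/0.0112372 − 1)×1000 = (0.955932 − 1)×1000 = -44.068‰
f_A = (δ_mix − δ_B)/(δ_A − δ_B) = (-70.50 − (-44.068))/(-83.304 − (-44.068))
f_A = -26.432 / -39.236 = 0.6737

0.674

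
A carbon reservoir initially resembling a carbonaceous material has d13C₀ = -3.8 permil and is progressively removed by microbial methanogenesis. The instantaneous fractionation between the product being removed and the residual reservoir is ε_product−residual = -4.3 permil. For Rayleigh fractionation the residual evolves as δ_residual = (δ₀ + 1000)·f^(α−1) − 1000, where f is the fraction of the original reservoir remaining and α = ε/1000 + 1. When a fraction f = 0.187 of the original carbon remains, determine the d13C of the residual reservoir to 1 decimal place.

Rayleigh residual: δ_res = (δ₀ + 1000)·f^(α−1) − 1000
α = ε/1000 + 1 = 0.99570, so α − 1 = -0.00430
f^(α−1) = 0.187^(-0.00430) = 1.007236
δ_res = (-3.8 + 1000) × 1.007236 − 1000 = 1003.408 − 1000 = 3.41 permil

3.4 permil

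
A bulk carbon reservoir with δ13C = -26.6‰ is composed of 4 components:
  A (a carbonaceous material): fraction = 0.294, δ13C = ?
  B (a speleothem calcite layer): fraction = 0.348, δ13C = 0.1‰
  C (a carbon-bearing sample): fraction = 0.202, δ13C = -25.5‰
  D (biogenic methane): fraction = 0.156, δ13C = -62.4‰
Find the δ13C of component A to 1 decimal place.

Isotope mass balance: δ_bulk = Σ fᵢ·δᵢ.
-26.6 = 0.294×δ_A + 0.348×(0.1) + 0.202×(-25.5) + 0.156×(-62.4)
0.294·δ_A = -26.6 − (-14.851) = -11.749
δ_A = -11.749 / 0.294 = -39.96‰

-40.0‰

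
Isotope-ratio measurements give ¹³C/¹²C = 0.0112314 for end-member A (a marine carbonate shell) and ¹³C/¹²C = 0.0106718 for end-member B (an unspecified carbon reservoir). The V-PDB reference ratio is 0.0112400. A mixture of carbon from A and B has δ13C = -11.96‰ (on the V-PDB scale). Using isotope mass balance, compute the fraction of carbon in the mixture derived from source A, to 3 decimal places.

0.775

δ_A = (0.0112314/0.0112400 − 1)×1000 = (0.999235 − 1)×1000 = -0.765‰
δ_B = (0.0106718/0.0112400 − 1)×1000 = (0.949448 − 1)×1000 = -50.552‰
f_A = (δ_mix − δ_B)/(δ_A − δ_B) = (-11.96 − (-50.552))/(-0.765 − (-50.552))
f_A = 38.592 / 49.786 = 0.7751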